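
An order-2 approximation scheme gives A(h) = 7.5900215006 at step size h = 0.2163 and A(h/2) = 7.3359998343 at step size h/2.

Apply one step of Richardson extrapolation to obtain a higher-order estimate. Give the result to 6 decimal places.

7.251326

Error is O(h^2); halving h shrinks it by 2^2 = 4.
Top: 4(7.3359998343) − (7.5900215006) = 21.7539778366
Denominator 4 − 1 = 3.
Result: 7.2513259455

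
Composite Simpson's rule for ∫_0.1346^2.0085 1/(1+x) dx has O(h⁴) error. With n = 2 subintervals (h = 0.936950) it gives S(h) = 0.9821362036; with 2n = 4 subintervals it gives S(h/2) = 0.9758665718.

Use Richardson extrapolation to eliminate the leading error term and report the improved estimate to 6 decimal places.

r = 4, so 2^r = 16.
2^4 × A(h/2) = 15.6138651488; minus A(h) gives 14.6317289452.
Extrapolated: 14.6317289452 / 15 = 0.9754485963

0.975449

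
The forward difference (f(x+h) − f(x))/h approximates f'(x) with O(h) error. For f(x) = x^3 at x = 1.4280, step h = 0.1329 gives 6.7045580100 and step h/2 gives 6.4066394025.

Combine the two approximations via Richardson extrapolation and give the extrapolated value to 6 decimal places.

6.108721

r = 1, so 2^r = 2.
Top: 2(6.4066394025) − (6.7045580100) = 6.1087207950
Denominator 2 − 1 = 1.
Extrapolated: 6.1087207950 / 1 = 6.1087207950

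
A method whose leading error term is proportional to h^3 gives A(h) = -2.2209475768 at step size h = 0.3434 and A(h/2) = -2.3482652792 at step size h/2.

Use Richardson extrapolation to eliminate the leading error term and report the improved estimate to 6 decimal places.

-2.366454

Method order is 3; weight 2^3 = 8.
Numerator 8·A(h/2) − A(h) = 8·(-2.3482652792) − (-2.2209475768) = -16.5651746568
R = (-16.5651746568)/7 = -2.3664535224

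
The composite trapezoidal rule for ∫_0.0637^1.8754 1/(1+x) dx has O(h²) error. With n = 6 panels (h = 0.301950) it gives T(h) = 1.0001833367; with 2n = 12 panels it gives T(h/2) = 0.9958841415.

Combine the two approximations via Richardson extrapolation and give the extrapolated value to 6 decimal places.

0.994451

r = 2, so 2^r = 4.
Numerator 4*A(h/2) − A(h) = 4*0.9958841415 − 1.0001833367 = 2.9833532293
Divide by 2^2 − 1 = 3.
R = 2.9833532293/3 = 0.9944510764
Correction |R − A(h/2)| = 1.433e-03; gap |A(h/2) − A(h)| = 4.299e-03.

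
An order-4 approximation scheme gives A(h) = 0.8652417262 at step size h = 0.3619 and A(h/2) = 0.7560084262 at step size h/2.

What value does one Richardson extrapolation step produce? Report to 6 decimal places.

0.748726

r = 4: numerator weight 16, denominator 15.
16×0.7560084262 = 12.0961348192; 12.0961348192 − 0.8652417262 = 11.2308930930
Divide by 2^4 − 1 = 15.
Result: 0.7487262062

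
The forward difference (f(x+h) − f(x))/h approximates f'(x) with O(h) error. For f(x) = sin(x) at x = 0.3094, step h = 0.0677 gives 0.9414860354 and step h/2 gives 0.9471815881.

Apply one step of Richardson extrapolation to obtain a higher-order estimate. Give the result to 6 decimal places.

r = 1: numerator weight 2, denominator 1.
Numerator 2*A(h/2) − A(h) = 2*0.9471815881 − 0.9414860354 = 0.9528771408
Divide by 2^1 − 1 = 1.
R = 0.9528771408/1 = 0.9528771408

0.952877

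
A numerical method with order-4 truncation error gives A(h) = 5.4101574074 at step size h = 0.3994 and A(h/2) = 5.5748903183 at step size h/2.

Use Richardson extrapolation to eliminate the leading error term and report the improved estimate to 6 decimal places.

5.585873

The method has order 4: 2^4 = 16.
Difference of the inputs: 5.5748903183 − 5.4101574074 = 0.1647329109
Divide by 2^4 − 1 = 15: 0.1647329109/15 = 0.0109821941
R = A(h/2) + (A(h/2) − A(h))/15 = 5.5748903183 + 0.0109821941 = 5.5858725124
Gap between inputs: 1.647e-01; correction applied: +0.0109821941.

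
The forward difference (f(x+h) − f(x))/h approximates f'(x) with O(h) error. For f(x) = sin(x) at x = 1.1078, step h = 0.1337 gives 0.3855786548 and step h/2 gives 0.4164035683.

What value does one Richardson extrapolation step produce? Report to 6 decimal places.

0.447228

Method order is 1; weight 2^1 = 2.
2^1*A(h/2) = 0.8328071366; minus A(h) gives 0.4472284818.
Denominator 2 − 1 = 1.
0.4472284818 ÷ 1 = 0.4472284818
Shift from A(h/2): +0.0308249135.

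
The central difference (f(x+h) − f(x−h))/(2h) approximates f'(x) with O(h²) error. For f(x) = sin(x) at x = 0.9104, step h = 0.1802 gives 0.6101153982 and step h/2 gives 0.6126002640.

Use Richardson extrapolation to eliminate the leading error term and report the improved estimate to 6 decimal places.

r = 2: numerator weight 4, denominator 3.
Numerator 4*A(h/2) − A(h) = 4*0.6126002640 − 0.6101153982 = 1.8402856578
Divide by 2^2 − 1 = 3.
1.8402856578 ÷ 3 = 0.6134285526

0.613429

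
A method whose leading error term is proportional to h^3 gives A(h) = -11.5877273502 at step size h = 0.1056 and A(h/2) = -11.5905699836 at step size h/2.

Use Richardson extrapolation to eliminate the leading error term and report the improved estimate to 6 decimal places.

-11.590976

The method has order 3: 2^3 = 8.
A(h/2) − A(h) = -11.5905699836 − (-11.5877273502) = -0.0028426334
Correction (A(h/2) − A(h))/(8 − 1) = (-0.0028426334)/7 = -0.0004060905
R = A(h/2) + (A(h/2) − A(h))/7 = -11.5905699836 − 0.0004060905 = -11.5909760741
Correction |R − A(h/2)| = 4.061e-04; gap |A(h/2) − A(h)| = 2.843e-03.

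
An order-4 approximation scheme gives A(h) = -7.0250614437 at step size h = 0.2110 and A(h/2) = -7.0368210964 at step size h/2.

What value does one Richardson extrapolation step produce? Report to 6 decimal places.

-7.037605

With r = 4 the leading error scales as h^4, so the weight is 2^4 = 16.
16*(-7.0368210964) = -112.5891375424; (-112.5891375424) − (-7.0250614437) = -105.5640760987
Extrapolated: (-105.5640760987) / 15 = -7.0376050732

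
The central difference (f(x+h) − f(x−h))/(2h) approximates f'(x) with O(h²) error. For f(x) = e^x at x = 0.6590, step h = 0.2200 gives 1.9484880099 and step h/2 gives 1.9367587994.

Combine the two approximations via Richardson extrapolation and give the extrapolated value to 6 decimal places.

r = 2: numerator weight 4, denominator 3.
4*1.9367587994 = 7.7470351976; 7.7470351976 − 1.9484880099 = 5.7985471877
Divide by 2^2 − 1 = 3.
So the Richardson estimate is 1.9328490626.

1.932849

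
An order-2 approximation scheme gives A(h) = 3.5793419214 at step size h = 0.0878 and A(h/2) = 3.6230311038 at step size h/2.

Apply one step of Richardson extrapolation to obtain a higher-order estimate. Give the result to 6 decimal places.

r = 2, so 2^r = 4.
2^2×A(h/2) = 14.4921244152; minus A(h) gives 10.9127824938.
Divide by 2^2 − 1 = 3.
So the Richardson estimate is 3.6375941646.

3.637594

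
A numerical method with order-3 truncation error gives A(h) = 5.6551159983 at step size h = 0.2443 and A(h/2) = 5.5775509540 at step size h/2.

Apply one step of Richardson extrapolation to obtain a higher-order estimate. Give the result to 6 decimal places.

5.566470

Error is O(h^3); halving h shrinks it by 2^3 = 8.
2^3 × A(h/2) = 44.6204076320; minus A(h) gives 38.9652916337.
Divide by 2^3 − 1 = 7.
Result: 5.5664702334
Correction |R − A(h/2)| = 1.108e-02; gap |A(h/2) − A(h)| = 7.757e-02.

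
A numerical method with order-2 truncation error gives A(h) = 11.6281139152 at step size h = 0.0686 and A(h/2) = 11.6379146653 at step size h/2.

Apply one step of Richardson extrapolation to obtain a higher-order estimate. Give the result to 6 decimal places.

r = 2: numerator weight 4, denominator 3.
Difference of the inputs: 11.6379146653 − 11.6281139152 = 0.0098007501
Correction (A(h/2) − A(h))/(4 − 1) = 0.0098007501/3 = 0.0032669167
R = 11.6379146653 + 0.0032669167 = 11.6411815820

11.641182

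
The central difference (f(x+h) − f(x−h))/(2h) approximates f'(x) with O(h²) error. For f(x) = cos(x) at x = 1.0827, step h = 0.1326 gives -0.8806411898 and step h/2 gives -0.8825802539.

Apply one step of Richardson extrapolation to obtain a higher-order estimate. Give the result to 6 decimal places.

Error is O(h^2); halving h shrinks it by 2^2 = 4.
A(h/2) − A(h) = -0.8825802539 − (-0.8806411898) = -0.0019390641
Divide by 2^2 − 1 = 3: (-0.0019390641)/3 = -0.0006463547
R = -0.8825802539 − 0.0006463547 = -0.8832266086

-0.883227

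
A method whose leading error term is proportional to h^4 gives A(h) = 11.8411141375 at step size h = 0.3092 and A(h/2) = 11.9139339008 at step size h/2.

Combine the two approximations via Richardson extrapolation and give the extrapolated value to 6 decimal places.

r = 4, so 2^r = 16.
Difference of the inputs: 11.9139339008 − 11.8411141375 = 0.0728197633
Correction (A(h/2) − A(h))/(16 − 1) = 0.0728197633/15 = 0.0048546509
R = 11.9139339008 + 0.0048546509 = 11.9187885517
Correction |R − A(h/2)| = 4.855e-03; gap |A(h/2) − A(h)| = 7.282e-02.

11.918789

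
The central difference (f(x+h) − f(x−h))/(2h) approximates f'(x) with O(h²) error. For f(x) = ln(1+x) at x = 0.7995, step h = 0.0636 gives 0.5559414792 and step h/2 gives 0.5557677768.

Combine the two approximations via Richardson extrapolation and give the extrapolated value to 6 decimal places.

Leading term ∝ h^2; use weight 4 = 2^2.
4*0.5557677768 = 2.2230711072; 2.2230711072 − 0.5559414792 = 1.6671296280
Extrapolated: 1.6671296280 / 3 = 0.5557098760

0.555710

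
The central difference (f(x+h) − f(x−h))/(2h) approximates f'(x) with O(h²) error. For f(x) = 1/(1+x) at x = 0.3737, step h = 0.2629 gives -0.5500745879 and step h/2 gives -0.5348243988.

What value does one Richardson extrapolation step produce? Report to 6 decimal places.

Order 2 gives 2^r = 4 and 2^r − 1 = 3.
4×(-0.5348243988) = -2.1392975952; (-2.1392975952) − (-0.5500745879) = -1.5892230073
Denominator 4 − 1 = 3.
(4×(-0.5348243988) − (-0.5500745879))/(4 − 1) = -0.5297410024
Correction |R − A(h/2)| = 5.083e-03; gap |A(h/2) − A(h)| = 1.525e-02.

-0.529741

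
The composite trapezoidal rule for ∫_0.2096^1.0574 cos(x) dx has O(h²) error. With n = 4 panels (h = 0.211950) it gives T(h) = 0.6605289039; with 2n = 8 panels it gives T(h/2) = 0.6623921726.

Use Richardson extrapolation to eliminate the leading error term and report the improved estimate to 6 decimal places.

0.663013

r = 2: numerator weight 4, denominator 3.
Numerator 4·A(h/2) − A(h) = 4·0.6623921726 − 0.6605289039 = 1.9890397865
1.9890397865 ÷ 3 = 0.6630132622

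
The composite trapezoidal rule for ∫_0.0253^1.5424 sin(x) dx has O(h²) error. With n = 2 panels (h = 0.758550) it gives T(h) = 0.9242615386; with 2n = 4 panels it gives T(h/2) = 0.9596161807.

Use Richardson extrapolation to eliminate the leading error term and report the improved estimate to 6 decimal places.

0.971401

Order 2 gives 2^r = 4 and 2^r − 1 = 3.
A(h/2) − A(h) = 0.9596161807 − 0.9242615386 = 0.0353546421
Divide by 2^2 − 1 = 3: 0.0353546421/3 = 0.0117848807
R = A(h/2) + (A(h/2) − A(h))/3 = 0.9596161807 + 0.0117848807 = 0.9714010614
Correction |R − A(h/2)| = 1.178e-02; gap |A(h/2) − A(h)| = 3.535e-02.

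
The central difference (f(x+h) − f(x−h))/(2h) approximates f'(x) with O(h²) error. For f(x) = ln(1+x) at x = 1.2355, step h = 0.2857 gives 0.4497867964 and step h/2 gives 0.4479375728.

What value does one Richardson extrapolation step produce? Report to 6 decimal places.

With r = 2 the leading error scales as h^2, so the weight is 2^2 = 4.
A(h/2) − A(h) = 0.4479375728 − 0.4497867964 = -0.0018492236
Correction (A(h/2) − A(h))/(4 − 1) = (-0.0018492236)/3 = -0.0006164079
R = A(h/2) + (A(h/2) − A(h))/3 = 0.4479375728 − 0.0006164079 = 0.4473211649

0.447321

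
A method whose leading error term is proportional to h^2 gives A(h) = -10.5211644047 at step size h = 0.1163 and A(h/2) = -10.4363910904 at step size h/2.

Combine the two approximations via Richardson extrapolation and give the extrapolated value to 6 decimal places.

-10.408133

The method has order 2: 2^2 = 4.
Weighted: (-41.7455643616) − (-10.5211644047) = -31.2243999569
Denominator 4 − 1 = 3.
Result: -10.4081333190
Gap between inputs: 8.477e-02; correction applied: +0.0282577714.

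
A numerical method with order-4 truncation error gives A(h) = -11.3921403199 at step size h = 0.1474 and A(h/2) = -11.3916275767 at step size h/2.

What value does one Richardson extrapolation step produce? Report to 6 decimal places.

The method has order 4: 2^4 = 16.
Weighted: (-182.2660412272) − (-11.3921403199) = -170.8739009073
(16*(-11.3916275767) − (-11.3921403199))/(16 − 1) = -11.3915933938

-11.391593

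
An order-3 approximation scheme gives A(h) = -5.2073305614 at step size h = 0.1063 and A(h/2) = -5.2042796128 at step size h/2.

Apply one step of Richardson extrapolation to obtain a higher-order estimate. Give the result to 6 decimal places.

-5.203844

The method has order 3: 2^3 = 8.
8 × (-5.2042796128) = -41.6342369024; (-41.6342369024) − (-5.2073305614) = -36.4269063410
(8 × (-5.2042796128) − (-5.2073305614))/(8 − 1) = -5.2038437630
Shift from A(h/2): +0.0004358498.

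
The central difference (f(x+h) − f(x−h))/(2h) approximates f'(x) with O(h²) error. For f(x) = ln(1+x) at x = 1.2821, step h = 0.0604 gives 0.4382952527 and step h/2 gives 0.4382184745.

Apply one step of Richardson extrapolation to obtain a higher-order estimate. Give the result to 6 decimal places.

0.438193

r = 2, so 2^r = 4.
Difference of the inputs: 0.4382184745 − 0.4382952527 = -0.0000767782
Divide by 2^2 − 1 = 3: (-0.0000767782)/3 = -0.0000255927
R = A(h/2) + (A(h/2) − A(h))/3 = 0.4382184745 − 0.0000255927 = 0.4381928818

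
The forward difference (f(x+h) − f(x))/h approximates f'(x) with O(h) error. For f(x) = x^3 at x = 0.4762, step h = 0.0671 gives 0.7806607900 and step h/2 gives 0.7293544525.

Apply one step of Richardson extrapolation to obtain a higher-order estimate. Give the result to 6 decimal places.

0.678048

r = 1, so 2^r = 2.
2·0.7293544525 − 0.7806607900 = 0.6780481150
Divide by 2^1 − 1 = 1.
So the Richardson estimate is 0.6780481150.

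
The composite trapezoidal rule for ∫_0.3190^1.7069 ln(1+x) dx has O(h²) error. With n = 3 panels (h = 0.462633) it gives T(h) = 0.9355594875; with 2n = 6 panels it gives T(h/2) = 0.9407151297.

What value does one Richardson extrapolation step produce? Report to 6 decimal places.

r = 2, so 2^r = 4.
Difference of the inputs: 0.9407151297 − 0.9355594875 = 0.0051556422
Divide by 2^2 − 1 = 3: 0.0051556422/3 = 0.0017185474
R = A(h/2) + (A(h/2) − A(h))/3 = 0.9407151297 + 0.0017185474 = 0.9424336771
Correction |R − A(h/2)| = 1.719e-03; gap |A(h/2) − A(h)| = 5.156e-03.

0.942434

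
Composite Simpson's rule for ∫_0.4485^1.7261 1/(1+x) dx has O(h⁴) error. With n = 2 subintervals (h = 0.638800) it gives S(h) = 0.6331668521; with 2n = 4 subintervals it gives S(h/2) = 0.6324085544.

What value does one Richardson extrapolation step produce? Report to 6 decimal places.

0.632358

With r = 4 the leading error scales as h^4, so the weight is 2^4 = 16.
A(h/2) − A(h) = 0.6324085544 − 0.6331668521 = -0.0007582977
Correction (A(h/2) − A(h))/(16 − 1) = (-0.0007582977)/15 = -0.0000505532
R = A(h/2) + (A(h/2) − A(h))/15 = 0.6324085544 − 0.0000505532 = 0.6323580012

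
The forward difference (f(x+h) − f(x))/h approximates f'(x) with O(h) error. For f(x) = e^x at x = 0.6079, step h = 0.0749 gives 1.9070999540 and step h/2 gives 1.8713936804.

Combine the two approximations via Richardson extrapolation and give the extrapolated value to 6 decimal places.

Order 1 gives 2^r = 2 and 2^r − 1 = 1.
Difference of the inputs: 1.8713936804 − 1.9070999540 = -0.0357062736
Correction (A(h/2) − A(h))/(2 − 1) = (-0.0357062736)/1 = -0.0357062736
R = 1.8713936804 − 0.0357062736 = 1.8356874068

1.835687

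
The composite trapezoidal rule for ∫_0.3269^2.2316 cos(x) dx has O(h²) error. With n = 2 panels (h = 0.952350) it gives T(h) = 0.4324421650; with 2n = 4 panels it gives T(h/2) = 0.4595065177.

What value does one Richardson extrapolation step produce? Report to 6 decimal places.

Leading term ∝ h^2; use weight 4 = 2^2.
Weighted: 1.8380260708 − 0.4324421650 = 1.4055839058
1.4055839058 ÷ 3 = 0.4685279686
Correction |R − A(h/2)| = 9.021e-03; gap |A(h/2) − A(h)| = 2.706e-02.

0.468528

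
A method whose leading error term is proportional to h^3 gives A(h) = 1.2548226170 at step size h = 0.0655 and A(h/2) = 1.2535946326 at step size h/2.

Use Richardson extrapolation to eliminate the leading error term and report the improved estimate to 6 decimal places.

1.253419

r = 3, so 2^r = 8.
A(h/2) − A(h) = 1.2535946326 − 1.2548226170 = -0.0012279844
Correction (A(h/2) − A(h))/(8 − 1) = (-0.0012279844)/7 = -0.0001754263
R = 1.2535946326 − 0.0001754263 = 1.2534192063
Gap between inputs: 1.228e-03; correction applied: −0.0001754263.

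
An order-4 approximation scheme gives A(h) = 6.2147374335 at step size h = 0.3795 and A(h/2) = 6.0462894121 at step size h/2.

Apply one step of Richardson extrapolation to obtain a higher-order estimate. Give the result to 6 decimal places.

6.035060

Error is O(h^4); halving h shrinks it by 2^4 = 16.
2^4·A(h/2) = 96.7406305936; minus A(h) gives 90.5258931601.
Denominator 16 − 1 = 15.
Result: 6.0350595440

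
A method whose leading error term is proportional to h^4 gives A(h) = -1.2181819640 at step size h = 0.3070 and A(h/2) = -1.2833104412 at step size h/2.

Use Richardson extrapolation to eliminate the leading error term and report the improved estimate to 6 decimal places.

-1.287652

The method has order 4: 2^4 = 16.
16*(-1.2833104412) = -20.5329670592; (-20.5329670592) − (-1.2181819640) = -19.3147850952
Denominator 16 − 1 = 15.
So the Richardson estimate is -1.2876523397.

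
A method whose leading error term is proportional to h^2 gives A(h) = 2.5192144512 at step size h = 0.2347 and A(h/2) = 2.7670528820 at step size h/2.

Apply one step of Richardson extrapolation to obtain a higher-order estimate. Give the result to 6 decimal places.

Error is O(h^2); halving h shrinks it by 2^2 = 4.
Weighted: 11.0682115280 − 2.5192144512 = 8.5489970768
Extrapolated: 8.5489970768 / 3 = 2.8496656923
Gap between inputs: 2.478e-01; correction applied: +0.0826128103.

2.849666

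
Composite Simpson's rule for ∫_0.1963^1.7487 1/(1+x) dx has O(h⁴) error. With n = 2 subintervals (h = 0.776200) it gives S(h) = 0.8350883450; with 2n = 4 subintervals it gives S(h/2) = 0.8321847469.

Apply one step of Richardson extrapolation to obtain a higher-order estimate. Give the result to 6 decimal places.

0.831991

Order 4 gives 2^r = 16 and 2^r − 1 = 15.
16×0.8321847469 − 0.8350883450 = 12.4798676054
Denominator 16 − 1 = 15.
(16×0.8321847469 − 0.8350883450)/(16 − 1) = 0.8319911737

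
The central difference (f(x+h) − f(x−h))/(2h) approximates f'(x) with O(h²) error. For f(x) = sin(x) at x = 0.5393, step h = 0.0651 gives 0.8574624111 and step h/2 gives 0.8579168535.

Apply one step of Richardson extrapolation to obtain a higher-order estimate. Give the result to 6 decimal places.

Order 2 gives 2^r = 4 and 2^r − 1 = 3.
Weighted: 3.4316674140 − 0.8574624111 = 2.5742050029
2.5742050029 ÷ 3 = 0.8580683343
Correction |R − A(h/2)| = 1.515e-04; gap |A(h/2) − A(h)| = 4.544e-04.

0.858068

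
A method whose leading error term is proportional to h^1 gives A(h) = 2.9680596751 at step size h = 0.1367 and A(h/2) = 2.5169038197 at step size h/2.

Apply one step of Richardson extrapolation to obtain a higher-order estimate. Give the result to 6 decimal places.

2.065748

Order 1 gives 2^r = 2 and 2^r − 1 = 1.
Top: 2(2.5169038197) − (2.9680596751) = 2.0657479643
(2*2.5169038197 − 2.9680596751)/(2 − 1) = 2.0657479643
Correction |R − A(h/2)| = 4.512e-01; gap |A(h/2) − A(h)| = 4.512e-01.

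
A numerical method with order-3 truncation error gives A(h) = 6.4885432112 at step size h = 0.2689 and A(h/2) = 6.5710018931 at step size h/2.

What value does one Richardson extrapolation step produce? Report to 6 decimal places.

Method order is 3; weight 2^3 = 8.
2^3*A(h/2) = 52.5680151448; minus A(h) gives 46.0794719336.
Denominator 8 − 1 = 7.
So the Richardson estimate is 6.5827817048.
Shift from A(h/2): +0.0117798117.

6.582782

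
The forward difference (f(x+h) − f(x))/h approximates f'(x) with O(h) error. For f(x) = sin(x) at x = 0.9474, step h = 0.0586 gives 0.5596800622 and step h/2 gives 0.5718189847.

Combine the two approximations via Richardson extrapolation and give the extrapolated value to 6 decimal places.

0.583958

Order 1 gives 2^r = 2 and 2^r − 1 = 1.
Numerator 2 × A(h/2) − A(h) = 2 × 0.5718189847 − 0.5596800622 = 0.5839579072
R = 0.5839579072/1 = 0.5839579072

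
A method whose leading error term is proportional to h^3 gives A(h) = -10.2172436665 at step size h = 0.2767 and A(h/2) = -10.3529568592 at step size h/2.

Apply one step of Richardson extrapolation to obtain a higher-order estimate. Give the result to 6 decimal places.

Order 3 gives 2^r = 8 and 2^r − 1 = 7.
2^3*A(h/2) = -82.8236548736; minus A(h) gives -72.6064112071.
Extrapolated: (-72.6064112071) / 7 = -10.3723444582

-10.372344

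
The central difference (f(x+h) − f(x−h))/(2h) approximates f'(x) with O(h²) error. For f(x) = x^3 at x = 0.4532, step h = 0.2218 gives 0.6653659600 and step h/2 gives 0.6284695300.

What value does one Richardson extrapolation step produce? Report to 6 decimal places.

0.616171

Method order is 2; weight 2^2 = 4.
Numerator 4*A(h/2) − A(h) = 4*0.6284695300 − 0.6653659600 = 1.8485121600
Extrapolated: 1.8485121600 / 3 = 0.6161707200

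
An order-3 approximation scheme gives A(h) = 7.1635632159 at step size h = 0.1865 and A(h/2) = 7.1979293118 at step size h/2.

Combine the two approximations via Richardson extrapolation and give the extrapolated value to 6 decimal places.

With r = 3 the leading error scales as h^3, so the weight is 2^3 = 8.
2^3·A(h/2) = 57.5834344944; minus A(h) gives 50.4198712785.
50.4198712785 ÷ 7 = 7.2028387541

7.202839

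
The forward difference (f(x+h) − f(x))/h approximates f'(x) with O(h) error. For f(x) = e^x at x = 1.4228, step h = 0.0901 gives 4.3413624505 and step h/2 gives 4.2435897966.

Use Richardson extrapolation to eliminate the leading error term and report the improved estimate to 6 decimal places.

4.145817

The method has order 1: 2^1 = 2.
Top: 2(4.2435897966) − (4.3413624505) = 4.1458171427
Divide by 2^1 − 1 = 1.
(2*4.2435897966 − 4.3413624505)/(2 − 1) = 4.1458171427
Gap between inputs: 9.777e-02; correction applied: −0.0977726539.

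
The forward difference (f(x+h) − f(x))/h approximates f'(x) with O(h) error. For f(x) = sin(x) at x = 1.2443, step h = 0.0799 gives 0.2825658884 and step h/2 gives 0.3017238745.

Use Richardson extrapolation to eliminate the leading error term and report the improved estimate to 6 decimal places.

0.320882

Order 1 gives 2^r = 2 and 2^r − 1 = 1.
2^1*A(h/2) = 0.6034477490; minus A(h) gives 0.3208818606.
Denominator 2 − 1 = 1.
Extrapolated: 0.3208818606 / 1 = 0.3208818606
Shift from A(h/2): +0.0191579861.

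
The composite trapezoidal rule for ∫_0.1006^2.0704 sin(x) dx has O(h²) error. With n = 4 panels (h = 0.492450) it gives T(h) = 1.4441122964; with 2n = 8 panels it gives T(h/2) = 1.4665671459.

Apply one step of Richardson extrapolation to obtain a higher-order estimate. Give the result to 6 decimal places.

1.474052

With r = 2 the leading error scales as h^2, so the weight is 2^2 = 4.
A(h/2) − A(h) = 1.4665671459 − 1.4441122964 = 0.0224548495
Correction (A(h/2) − A(h))/(4 − 1) = 0.0224548495/3 = 0.0074849498
R = A(h/2) + (A(h/2) − A(h))/3 = 1.4665671459 + 0.0074849498 = 1.4740520957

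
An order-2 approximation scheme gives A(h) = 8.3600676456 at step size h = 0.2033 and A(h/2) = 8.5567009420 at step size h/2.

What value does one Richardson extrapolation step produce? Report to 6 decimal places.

8.622245

Method order is 2; weight 2^2 = 4.
Numerator 4·A(h/2) − A(h) = 4·8.5567009420 − 8.3600676456 = 25.8667361224
Denominator 4 − 1 = 3.
R = 25.8667361224/3 = 8.6222453741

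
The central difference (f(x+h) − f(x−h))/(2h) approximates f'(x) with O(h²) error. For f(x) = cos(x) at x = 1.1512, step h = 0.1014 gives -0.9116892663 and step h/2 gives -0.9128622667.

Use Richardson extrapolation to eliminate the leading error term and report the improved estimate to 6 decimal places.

Order 2 gives 2^r = 4 and 2^r − 1 = 3.
A(h/2) − A(h) = -0.9128622667 − (-0.9116892663) = -0.0011730004
Divide by 2^2 − 1 = 3: (-0.0011730004)/3 = -0.0003910001
R = -0.9128622667 − 0.0003910001 = -0.9132532668
Correction |R − A(h/2)| = 3.910e-04; gap |A(h/2) − A(h)| = 1.173e-03.

-0.913253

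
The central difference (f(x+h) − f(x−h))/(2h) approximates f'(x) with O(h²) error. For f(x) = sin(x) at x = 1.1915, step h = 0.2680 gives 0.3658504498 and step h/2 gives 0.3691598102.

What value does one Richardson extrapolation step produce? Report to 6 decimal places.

Error is O(h^2); halving h shrinks it by 2^2 = 4.
2^2*A(h/2) = 1.4766392408; minus A(h) gives 1.1107887910.
(4*0.3691598102 − 0.3658504498)/(4 − 1) = 0.3702629303
Correction |R − A(h/2)| = 1.103e-03; gap |A(h/2) − A(h)| = 3.309e-03.

0.370263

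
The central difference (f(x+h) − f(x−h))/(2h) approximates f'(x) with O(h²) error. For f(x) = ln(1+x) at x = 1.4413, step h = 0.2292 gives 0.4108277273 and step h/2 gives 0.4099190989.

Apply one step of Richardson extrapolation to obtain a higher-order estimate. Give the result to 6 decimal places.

Leading term ∝ h^2; use weight 4 = 2^2.
4×0.4099190989 − 0.4108277273 = 1.2288486683
1.2288486683 ÷ 3 = 0.4096162228
Shift from A(h/2): −0.0003028761.

0.409616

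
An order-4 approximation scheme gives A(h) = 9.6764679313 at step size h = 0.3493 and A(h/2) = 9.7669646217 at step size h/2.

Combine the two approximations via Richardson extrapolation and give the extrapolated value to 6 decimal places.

9.772998

Leading term ∝ h^4; use weight 16 = 2^4.
2^4×A(h/2) = 156.2714339472; minus A(h) gives 146.5949660159.
146.5949660159 ÷ 15 = 9.7729977344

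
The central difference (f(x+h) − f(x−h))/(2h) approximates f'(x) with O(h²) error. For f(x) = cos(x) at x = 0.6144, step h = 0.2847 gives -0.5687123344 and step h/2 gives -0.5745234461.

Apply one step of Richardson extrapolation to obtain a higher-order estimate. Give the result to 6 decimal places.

r = 2: numerator weight 4, denominator 3.
Numerator 4 × A(h/2) − A(h) = 4 × (-0.5745234461) − (-0.5687123344) = -1.7293814500
Denominator 4 − 1 = 3.
Result: -0.5764604833

-0.576460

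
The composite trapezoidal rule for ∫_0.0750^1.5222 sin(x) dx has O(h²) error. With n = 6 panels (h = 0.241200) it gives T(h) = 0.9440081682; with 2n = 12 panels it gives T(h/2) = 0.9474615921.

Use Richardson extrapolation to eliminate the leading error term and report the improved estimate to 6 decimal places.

0.948613

r = 2: numerator weight 4, denominator 3.
4×0.9474615921 − 0.9440081682 = 2.8458382002
2.8458382002 ÷ 3 = 0.9486127334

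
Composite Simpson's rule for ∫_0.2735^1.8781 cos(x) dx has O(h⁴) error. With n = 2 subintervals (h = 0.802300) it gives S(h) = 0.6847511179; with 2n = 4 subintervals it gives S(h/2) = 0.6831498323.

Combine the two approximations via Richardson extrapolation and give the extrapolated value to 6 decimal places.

Leading term ∝ h^4; use weight 16 = 2^4.
Difference of the inputs: 0.6831498323 − 0.6847511179 = -0.0016012856
Divide by 2^4 − 1 = 15: (-0.0016012856)/15 = -0.0001067524
R = 0.6831498323 − 0.0001067524 = 0.6830430799
Correction |R − A(h/2)| = 1.068e-04; gap |A(h/2) − A(h)| = 1.601e-03.

0.683043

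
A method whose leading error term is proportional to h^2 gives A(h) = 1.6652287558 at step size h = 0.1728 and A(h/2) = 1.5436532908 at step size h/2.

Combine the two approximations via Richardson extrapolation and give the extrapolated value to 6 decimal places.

Leading term ∝ h^2; use weight 4 = 2^2.
4·1.5436532908 = 6.1746131632; 6.1746131632 − 1.6652287558 = 4.5093844074
Divide by 2^2 − 1 = 3.
Result: 1.5031281358
Correction |R − A(h/2)| = 4.053e-02; gap |A(h/2) − A(h)| = 1.216e-01.

1.503128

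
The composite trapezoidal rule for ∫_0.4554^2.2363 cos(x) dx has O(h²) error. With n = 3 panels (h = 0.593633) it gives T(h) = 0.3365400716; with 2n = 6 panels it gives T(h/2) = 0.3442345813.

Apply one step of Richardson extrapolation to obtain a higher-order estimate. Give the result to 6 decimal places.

Order 2 gives 2^r = 4 and 2^r − 1 = 3.
4*0.3442345813 = 1.3769383252; subtract 0.3365400716 → 1.0403982536
R = 1.0403982536/3 = 0.3467994179

0.346799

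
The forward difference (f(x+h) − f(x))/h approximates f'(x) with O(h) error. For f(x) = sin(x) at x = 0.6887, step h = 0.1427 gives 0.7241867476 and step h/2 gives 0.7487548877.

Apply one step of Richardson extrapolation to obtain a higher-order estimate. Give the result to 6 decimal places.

Error is O(h^1); halving h shrinks it by 2^1 = 2.
Numerator 2·A(h/2) − A(h) = 2·0.7487548877 − 0.7241867476 = 0.7733230278
0.7733230278 ÷ 1 = 0.7733230278

0.773323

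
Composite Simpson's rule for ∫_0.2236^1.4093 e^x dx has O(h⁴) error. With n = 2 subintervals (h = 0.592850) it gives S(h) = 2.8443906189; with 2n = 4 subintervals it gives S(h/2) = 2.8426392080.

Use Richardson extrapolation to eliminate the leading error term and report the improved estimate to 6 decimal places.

r = 4, so 2^r = 16.
16*2.8426392080 − 2.8443906189 = 42.6378367091
R = 42.6378367091/15 = 2.8425224473
Gap between inputs: 1.751e-03; correction applied: −0.0001167607.

2.842522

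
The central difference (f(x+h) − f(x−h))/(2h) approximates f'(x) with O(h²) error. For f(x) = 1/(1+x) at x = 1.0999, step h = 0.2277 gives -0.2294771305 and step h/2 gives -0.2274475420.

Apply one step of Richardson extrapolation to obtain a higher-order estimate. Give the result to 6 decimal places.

-0.226771

Error is O(h^2); halving h shrinks it by 2^2 = 4.
A(h/2) − A(h) = -0.2274475420 − (-0.2294771305) = 0.0020295885
Correction (A(h/2) − A(h))/(4 − 1) = 0.0020295885/3 = 0.0006765295
R = A(h/2) + (A(h/2) − A(h))/3 = -0.2274475420 + 0.0006765295 = -0.2267710125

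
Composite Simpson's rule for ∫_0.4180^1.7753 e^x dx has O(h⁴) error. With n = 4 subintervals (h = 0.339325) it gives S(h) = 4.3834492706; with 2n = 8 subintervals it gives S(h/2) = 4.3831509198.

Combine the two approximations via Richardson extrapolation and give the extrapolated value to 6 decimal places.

4.383131

Leading term ∝ h^4; use weight 16 = 2^4.
16×4.3831509198 − 4.3834492706 = 65.7469654462
65.7469654462 ÷ 15 = 4.3831310297
Shift from A(h/2): −0.0000198901.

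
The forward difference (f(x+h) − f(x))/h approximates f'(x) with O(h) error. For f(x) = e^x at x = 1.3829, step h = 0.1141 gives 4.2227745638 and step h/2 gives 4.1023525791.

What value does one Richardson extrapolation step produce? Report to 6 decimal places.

3.981931

The method has order 1: 2^1 = 2.
Top: 2(4.1023525791) − (4.2227745638) = 3.9819305944
(2 × 4.1023525791 − 4.2227745638)/(2 − 1) = 3.9819305944
Correction |R − A(h/2)| = 1.204e-01; gap |A(h/2) − A(h)| = 1.204e-01.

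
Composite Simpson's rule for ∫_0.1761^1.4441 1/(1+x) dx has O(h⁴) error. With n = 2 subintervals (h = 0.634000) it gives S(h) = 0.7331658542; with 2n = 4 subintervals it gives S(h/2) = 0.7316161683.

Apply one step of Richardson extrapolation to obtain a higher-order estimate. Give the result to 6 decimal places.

With r = 4 the leading error scales as h^4, so the weight is 2^4 = 16.
16 × 0.7316161683 = 11.7058586928; 11.7058586928 − 0.7331658542 = 10.9726928386
R = 10.9726928386/15 = 0.7315128559
Gap between inputs: 1.550e-03; correction applied: −0.0001033124.

0.731513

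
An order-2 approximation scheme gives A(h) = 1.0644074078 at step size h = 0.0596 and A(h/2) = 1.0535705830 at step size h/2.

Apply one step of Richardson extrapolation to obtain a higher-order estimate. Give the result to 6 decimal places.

Error is O(h^2); halving h shrinks it by 2^2 = 4.
4*1.0535705830 = 4.2142823320; subtract 1.0644074078 → 3.1498749242
3.1498749242 ÷ 3 = 1.0499583081
Correction |R − A(h/2)| = 3.612e-03; gap |A(h/2) − A(h)| = 1.084e-02.

1.049958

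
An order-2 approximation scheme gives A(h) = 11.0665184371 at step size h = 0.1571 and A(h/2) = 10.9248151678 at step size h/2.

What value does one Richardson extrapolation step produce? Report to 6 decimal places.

10.877581

With r = 2 the leading error scales as h^2, so the weight is 2^2 = 4.
4·10.9248151678 = 43.6992606712; subtract 11.0665184371 → 32.6327422341
Divide by 2^2 − 1 = 3.
So the Richardson estimate is 10.8775807447.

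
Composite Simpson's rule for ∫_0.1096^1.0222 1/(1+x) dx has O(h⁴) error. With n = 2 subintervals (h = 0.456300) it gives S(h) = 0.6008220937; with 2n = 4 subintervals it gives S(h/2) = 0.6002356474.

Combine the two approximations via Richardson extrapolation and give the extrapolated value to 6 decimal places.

r = 4, so 2^r = 16.
Weighted: 9.6037703584 − 0.6008220937 = 9.0029482647
R = 9.0029482647/15 = 0.6001965510
Correction |R − A(h/2)| = 3.910e-05; gap |A(h/2) − A(h)| = 5.864e-04.

0.600197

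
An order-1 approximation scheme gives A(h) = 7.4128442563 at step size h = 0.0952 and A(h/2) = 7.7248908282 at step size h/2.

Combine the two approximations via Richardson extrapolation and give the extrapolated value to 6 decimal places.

8.036937

r = 1, so 2^r = 2.
Numerator 2×A(h/2) − A(h) = 2×7.7248908282 − 7.4128442563 = 8.0369374001
R = 8.0369374001/1 = 8.0369374001
Correction |R − A(h/2)| = 3.120e-01; gap |A(h/2) − A(h)| = 3.120e-01.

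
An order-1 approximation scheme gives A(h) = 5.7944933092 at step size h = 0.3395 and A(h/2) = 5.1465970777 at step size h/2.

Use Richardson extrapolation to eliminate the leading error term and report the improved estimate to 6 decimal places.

4.498701

r = 1: numerator weight 2, denominator 1.
Top: 2(5.1465970777) − (5.7944933092) = 4.4987008462
Denominator 2 − 1 = 1.
R = 4.4987008462/1 = 4.4987008462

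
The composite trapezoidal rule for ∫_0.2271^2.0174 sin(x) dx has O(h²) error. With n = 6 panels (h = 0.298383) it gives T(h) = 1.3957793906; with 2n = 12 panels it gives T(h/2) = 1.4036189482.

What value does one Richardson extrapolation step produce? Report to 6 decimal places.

Method order is 2; weight 2^2 = 4.
2^2·A(h/2) = 5.6144757928; minus A(h) gives 4.2186964022.
(4·1.4036189482 − 1.3957793906)/(4 − 1) = 1.4062321341

1.406232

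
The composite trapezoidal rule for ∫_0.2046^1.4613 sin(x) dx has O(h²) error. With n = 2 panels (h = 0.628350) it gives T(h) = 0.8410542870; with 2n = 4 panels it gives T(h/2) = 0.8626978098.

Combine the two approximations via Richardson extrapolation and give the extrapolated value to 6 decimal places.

Order 2 gives 2^r = 4 and 2^r − 1 = 3.
4×0.8626978098 = 3.4507912392; subtract 0.8410542870 → 2.6097369522
Divide by 2^2 − 1 = 3.
Result: 0.8699123174
Shift from A(h/2): +0.0072145076.

0.869912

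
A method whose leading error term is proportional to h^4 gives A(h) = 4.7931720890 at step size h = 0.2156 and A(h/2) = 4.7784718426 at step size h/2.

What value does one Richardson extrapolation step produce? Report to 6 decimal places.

4.777492

With r = 4 the leading error scales as h^4, so the weight is 2^4 = 16.
A(h/2) − A(h) = 4.7784718426 − 4.7931720890 = -0.0147002464
Divide by 2^4 − 1 = 15: (-0.0147002464)/15 = -0.0009800164
R = A(h/2) + (A(h/2) − A(h))/15 = 4.7784718426 − 0.0009800164 = 4.7774918262
Shift from A(h/2): −0.0009800164.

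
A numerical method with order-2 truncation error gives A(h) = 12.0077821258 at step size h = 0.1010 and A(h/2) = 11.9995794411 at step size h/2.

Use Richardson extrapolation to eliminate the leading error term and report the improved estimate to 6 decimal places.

11.996845

The method has order 2: 2^2 = 4.
4·11.9995794411 − 12.0077821258 = 35.9905356386
Divide by 2^2 − 1 = 3.
Extrapolated: 35.9905356386 / 3 = 11.9968452129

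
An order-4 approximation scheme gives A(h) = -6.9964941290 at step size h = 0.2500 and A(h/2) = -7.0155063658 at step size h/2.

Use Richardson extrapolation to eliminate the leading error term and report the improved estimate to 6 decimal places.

r = 4: numerator weight 16, denominator 15.
Weighted: (-112.2481018528) − (-6.9964941290) = -105.2516077238
(-105.2516077238) ÷ 15 = -7.0167738483

-7.016774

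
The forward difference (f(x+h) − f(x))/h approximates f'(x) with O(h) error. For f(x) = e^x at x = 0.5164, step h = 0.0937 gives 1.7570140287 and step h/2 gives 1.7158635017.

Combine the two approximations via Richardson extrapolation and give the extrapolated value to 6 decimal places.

1.674713

With r = 1 the leading error scales as h^1, so the weight is 2^1 = 2.
2·1.7158635017 − 1.7570140287 = 1.6747129747
R = 1.6747129747/1 = 1.6747129747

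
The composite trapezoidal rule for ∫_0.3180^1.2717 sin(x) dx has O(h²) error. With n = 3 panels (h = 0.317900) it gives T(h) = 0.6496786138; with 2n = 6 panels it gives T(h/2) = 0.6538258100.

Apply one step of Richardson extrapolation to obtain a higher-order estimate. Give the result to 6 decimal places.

0.655208

Error is O(h^2); halving h shrinks it by 2^2 = 4.
4*0.6538258100 = 2.6153032400; subtract 0.6496786138 → 1.9656246262
Divide by 2^2 − 1 = 3.
Extrapolated: 1.9656246262 / 3 = 0.6552082087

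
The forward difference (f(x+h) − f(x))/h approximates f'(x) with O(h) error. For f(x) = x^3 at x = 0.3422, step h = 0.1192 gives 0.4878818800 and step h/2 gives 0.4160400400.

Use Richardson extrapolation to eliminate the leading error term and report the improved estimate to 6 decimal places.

Method order is 1; weight 2^1 = 2.
2 × 0.4160400400 − 0.4878818800 = 0.3441982000
Divide by 2^1 − 1 = 1.
So the Richardson estimate is 0.3441982000.

0.344198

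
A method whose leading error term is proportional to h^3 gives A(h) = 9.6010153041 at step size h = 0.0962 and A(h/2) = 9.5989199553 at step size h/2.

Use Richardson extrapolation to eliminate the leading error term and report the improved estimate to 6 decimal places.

With r = 3 the leading error scales as h^3, so the weight is 2^3 = 8.
Weighted: 76.7913596424 − 9.6010153041 = 67.1903443383
R = 67.1903443383/7 = 9.5986206198

9.598621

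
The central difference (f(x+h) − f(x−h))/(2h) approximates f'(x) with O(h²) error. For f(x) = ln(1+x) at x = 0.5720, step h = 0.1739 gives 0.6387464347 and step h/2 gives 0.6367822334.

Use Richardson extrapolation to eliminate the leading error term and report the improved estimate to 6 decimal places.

With r = 2 the leading error scales as h^2, so the weight is 2^2 = 4.
2^2×A(h/2) = 2.5471289336; minus A(h) gives 1.9083824989.
(4×0.6367822334 − 0.6387464347)/(4 − 1) = 0.6361274996

0.636127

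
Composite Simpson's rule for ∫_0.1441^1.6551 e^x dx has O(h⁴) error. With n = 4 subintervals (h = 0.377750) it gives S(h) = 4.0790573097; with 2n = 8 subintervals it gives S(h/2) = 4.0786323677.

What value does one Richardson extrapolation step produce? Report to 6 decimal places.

4.078604

The method has order 4: 2^4 = 16.
A(h/2) − A(h) = 4.0786323677 − 4.0790573097 = -0.0004249420
Divide by 2^4 − 1 = 15: (-0.0004249420)/15 = -0.0000283295
R = A(h/2) + (A(h/2) − A(h))/15 = 4.0786323677 − 0.0000283295 = 4.0786040382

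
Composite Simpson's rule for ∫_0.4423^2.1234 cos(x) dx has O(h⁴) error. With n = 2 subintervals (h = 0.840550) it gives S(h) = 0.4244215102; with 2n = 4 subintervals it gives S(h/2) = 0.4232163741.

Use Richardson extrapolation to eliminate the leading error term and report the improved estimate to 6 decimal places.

0.423136

Error is O(h^4); halving h shrinks it by 2^4 = 16.
Difference of the inputs: 0.4232163741 − 0.4244215102 = -0.0012051361
Divide by 2^4 − 1 = 15: (-0.0012051361)/15 = -0.0000803424
R = 0.4232163741 − 0.0000803424 = 0.4231360317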